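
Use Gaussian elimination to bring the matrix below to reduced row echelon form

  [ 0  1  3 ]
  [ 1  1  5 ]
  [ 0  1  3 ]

Swap r1 and r2.
  [ 1  1  5 ]
  [ 0  1  3 ]
  [ 0  1  3 ]
Subtract r2 from r3.
  [ 1  1  5 ]
  [ 0  1  3 ]
  [ 0  0  0 ]
Subtract r2 from r1.
  [ 1  0  2 ]
  [ 0  1  3 ]
  [ 0  0  0 ]

[[1, 0, 2], [0, 1, 3], [0, 0, 0]]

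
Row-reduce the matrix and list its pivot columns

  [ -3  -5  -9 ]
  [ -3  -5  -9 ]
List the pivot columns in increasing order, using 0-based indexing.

0

ρ1 -> -1/3·ρ1
  [  1  5/3   3 ]
  [ -3   -5  -9 ]
ρ2 -> ρ2 + 3·ρ1
  [ 1  5/3  3 ]
  [ 0    0  0 ]
Pivot columns are the columns containing a leading 1.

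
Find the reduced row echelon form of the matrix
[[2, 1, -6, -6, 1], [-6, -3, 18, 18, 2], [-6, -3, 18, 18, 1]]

[[1, 1/2, -3, -3, 0], [0, 0, 0, 0, 1], [0, 0, 0, 0, 0]]

R1 → 1/2·R1
R2 → R2 + 6·R1
R3 → R3 + 6·R1
R2 → 1/5·R2
R3 → R3 − 4·R2
R1 → R1 − 1/2·R2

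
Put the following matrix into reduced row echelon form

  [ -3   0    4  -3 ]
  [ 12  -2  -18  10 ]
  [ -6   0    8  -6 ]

ρ1 -> -1/3·ρ1
  [  1   0  -4/3   1 ]
  [ 12  -2   -18  10 ]
  [ -6   0     8  -6 ]
ρ2 -> ρ2 − 12·ρ1
  [  1   0  -4/3   1 ]
  [  0  -2    -2  -2 ]
  [ -6   0     8  -6 ]
ρ3 -> ρ3 + 6·ρ1
  [ 1   0  -4/3   1 ]
  [ 0  -2    -2  -2 ]
  [ 0   0     0   0 ]
ρ2 -> -1/2·ρ2
  [ 1  0  -4/3  1 ]
  [ 0  1     1  1 ]
  [ 0  0     0  0 ]

[[1, 0, -4/3, 1], [0, 1, 1, 1], [0, 0, 0, 0]]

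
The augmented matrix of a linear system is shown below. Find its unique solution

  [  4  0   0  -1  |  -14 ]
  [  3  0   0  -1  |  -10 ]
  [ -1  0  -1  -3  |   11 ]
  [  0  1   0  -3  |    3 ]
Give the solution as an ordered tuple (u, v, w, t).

(-4, -3, -1, -2)

Multiply R1 by 1/4.
Subtract 3 times R1 from R2.
Add R1 to R3.
Swap R2 and R4.
Multiply R3 by -1.
Multiply R4 by -4.
Subtract 13/4 times R4 from R3.
Add 3 times R4 to R2.
Add 1/4 times R4 to R1.
Reading off the last column: u = -4, v = -3, w = -1, t = -2.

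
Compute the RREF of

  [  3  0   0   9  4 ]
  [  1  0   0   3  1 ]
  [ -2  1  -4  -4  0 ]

[[1, 0, 0, 3, 0], [0, 1, -4, 2, 0], [0, 0, 0, 0, 1]]

r1 := 1/3·r1
  [  1  0   0   3  4/3 ]
  [  1  0   0   3    1 ]
  [ -2  1  -4  -4    0 ]
r2 := r2 − r1
  [  1  0   0   3   4/3 ]
  [  0  0   0   0  -1/3 ]
  [ -2  1  -4  -4     0 ]
r3 := r3 + 2·r1
  [ 1  0   0  3   4/3 ]
  [ 0  0   0  0  -1/3 ]
  [ 0  1  -4  2   8/3 ]
r2 <-> r3
  [ 1  0   0  3   4/3 ]
  [ 0  1  -4  2   8/3 ]
  [ 0  0   0  0  -1/3 ]
r3 := -3·r3
  [ 1  0   0  3  4/3 ]
  [ 0  1  -4  2  8/3 ]
  [ 0  0   0  0    1 ]
r2 := r2 − 8/3·r3
  [ 1  0   0  3  4/3 ]
  [ 0  1  -4  2    0 ]
  [ 0  0   0  0    1 ]
r1 := r1 − 4/3·r3
  [ 1  0   0  3  0 ]
  [ 0  1  -4  2  0 ]
  [ 0  0   0  0  1 ]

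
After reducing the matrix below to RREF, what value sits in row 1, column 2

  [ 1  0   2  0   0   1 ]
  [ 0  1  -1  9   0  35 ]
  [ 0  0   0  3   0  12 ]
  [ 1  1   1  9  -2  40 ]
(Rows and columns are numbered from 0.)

Subtract ρ1 from ρ4.
  [ 1  0   2  0   0   1 ]
  [ 0  1  -1  9   0  35 ]
  [ 0  0   0  3   0  12 ]
  [ 0  1  -1  9  -2  39 ]
Subtract ρ2 from ρ4.
  [ 1  0   2  0   0   1 ]
  [ 0  1  -1  9   0  35 ]
  [ 0  0   0  3   0  12 ]
  [ 0  0   0  0  -2   4 ]
Multiply ρ3 by 1/3.
  [ 1  0   2  0   0   1 ]
  [ 0  1  -1  9   0  35 ]
  [ 0  0   0  1   0   4 ]
  [ 0  0   0  0  -2   4 ]
Multiply ρ4 by -1/2.
  [ 1  0   2  0  0   1 ]
  [ 0  1  -1  9  0  35 ]
  [ 0  0   0  1  0   4 ]
  [ 0  0   0  0  1  -2 ]
Subtract 9 times ρ3 from ρ2.
  [ 1  0   2  0  0   1 ]
  [ 0  1  -1  0  0  -1 ]
  [ 0  0   0  1  0   4 ]
  [ 0  0   0  0  1  -2 ]

-1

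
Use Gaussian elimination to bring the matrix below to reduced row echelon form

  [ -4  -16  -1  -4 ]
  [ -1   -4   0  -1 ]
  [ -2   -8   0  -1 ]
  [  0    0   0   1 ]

r1 -> -1/4·r1
r2 -> r2 + r1
r3 -> r3 + 2·r1
r2 -> 4·r2
r3 -> r3 − 1/2·r2
r4 -> r4 − r3
r1 -> r1 − r3
r1 -> r1 − 1/4·r2

[[1, 4, 0, 0], [0, 0, 1, 0], [0, 0, 0, 1], [0, 0, 0, 0]]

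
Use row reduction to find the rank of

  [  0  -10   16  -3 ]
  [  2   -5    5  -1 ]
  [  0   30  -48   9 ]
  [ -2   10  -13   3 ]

Swap R1 and R2.
  [  2   -5    5  -1 ]
  [  0  -10   16  -3 ]
  [  0   30  -48   9 ]
  [ -2   10  -13   3 ]
Multiply R1 by 1/2.
  [  1  -5/2  5/2  -1/2 ]
  [  0   -10   16    -3 ]
  [  0    30  -48     9 ]
  [ -2    10  -13     3 ]
Add 2 times R1 to R4.
  [ 1  -5/2  5/2  -1/2 ]
  [ 0   -10   16    -3 ]
  [ 0    30  -48     9 ]
  [ 0     5   -8     2 ]
Multiply R2 by -1/10.
  [ 1  -5/2   5/2  -1/2 ]
  [ 0     1  -8/5  3/10 ]
  [ 0    30   -48     9 ]
  [ 0     5    -8     2 ]
Subtract 30 times R2 from R3.
  [ 1  -5/2   5/2  -1/2 ]
  [ 0     1  -8/5  3/10 ]
  [ 0     0     0     0 ]
  [ 0     5    -8     2 ]
Subtract 5 times R2 from R4.
  [ 1  -5/2   5/2  -1/2 ]
  [ 0     1  -8/5  3/10 ]
  [ 0     0     0     0 ]
  [ 0     0     0   1/2 ]
Swap R3 and R4.
  [ 1  -5/2   5/2  -1/2 ]
  [ 0     1  -8/5  3/10 ]
  [ 0     0     0   1/2 ]
  [ 0     0     0     0 ]
Multiply R3 by 2.
  [ 1  -5/2   5/2  -1/2 ]
  [ 0     1  -8/5  3/10 ]
  [ 0     0     0     1 ]
  [ 0     0     0     0 ]
Subtract 3/10 times R3 from R2.
  [ 1  -5/2   5/2  -1/2 ]
  [ 0     1  -8/5     0 ]
  [ 0     0     0     1 ]
  [ 0     0     0     0 ]
Add 1/2 times R3 to R1.
  [ 1  -5/2   5/2  0 ]
  [ 0     1  -8/5  0 ]
  [ 0     0     0  1 ]
  [ 0     0     0  0 ]
Add 5/2 times R2 to R1.
  [ 1  0  -3/2  0 ]
  [ 0  1  -8/5  0 ]
  [ 0  0     0  1 ]
  [ 0  0     0  0 ]
The reduced form has 3 nonzero rows.

rank = 3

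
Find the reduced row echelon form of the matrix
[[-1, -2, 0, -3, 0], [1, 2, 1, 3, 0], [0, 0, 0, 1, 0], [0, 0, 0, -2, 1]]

[[1, 2, 0, 0, 0], [0, 0, 1, 0, 0], [0, 0, 0, 1, 0], [0, 0, 0, 0, 1]]

ρ1 -> -1·ρ1
  [ 1  2  0   3  0 ]
  [ 1  2  1   3  0 ]
  [ 0  0  0   1  0 ]
  [ 0  0  0  -2  1 ]
ρ2 -> ρ2 − ρ1
  [ 1  2  0   3  0 ]
  [ 0  0  1   0  0 ]
  [ 0  0  0   1  0 ]
  [ 0  0  0  -2  1 ]
ρ4 -> ρ4 + 2·ρ3
  [ 1  2  0  3  0 ]
  [ 0  0  1  0  0 ]
  [ 0  0  0  1  0 ]
  [ 0  0  0  0  1 ]
ρ1 -> ρ1 − 3·ρ3
  [ 1  2  0  0  0 ]
  [ 0  0  1  0  0 ]
  [ 0  0  0  1  0 ]
  [ 0  0  0  0  1 ]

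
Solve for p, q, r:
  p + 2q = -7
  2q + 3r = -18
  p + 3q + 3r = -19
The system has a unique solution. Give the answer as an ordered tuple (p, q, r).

(5, -6, -2)

Form the augmented matrix and row-reduce:
  [ 1  2  0  |   -7 ]
  [ 0  2  3  |  -18 ]
  [ 1  3  3  |  -19 ]
Subtract R1 from R3.
Multiply R2 by 1/2.
Subtract R2 from R3.
Multiply R3 by 2/3.
Subtract 3/2 times R3 from R2.
Subtract 2 times R2 from R1.
Reading off the last column: p = 5, q = -6, r = -2.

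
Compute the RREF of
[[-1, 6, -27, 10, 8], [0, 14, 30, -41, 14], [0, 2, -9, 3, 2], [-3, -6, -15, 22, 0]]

R1 -> -1·R1
  [  1  -6   27  -10  -8 ]
  [  0  14   30  -41  14 ]
  [  0   2   -9    3   2 ]
  [ -3  -6  -15   22   0 ]
R4 -> R4 + 3·R1
  [ 1   -6  27  -10   -8 ]
  [ 0   14  30  -41   14 ]
  [ 0    2  -9    3    2 ]
  [ 0  -24  66   -8  -24 ]
R2 -> 1/14·R2
  [ 1   -6    27     -10   -8 ]
  [ 0    1  15/7  -41/14    1 ]
  [ 0    2    -9       3    2 ]
  [ 0  -24    66      -8  -24 ]
R3 -> R3 − 2·R2
  [ 1   -6     27     -10   -8 ]
  [ 0    1   15/7  -41/14    1 ]
  [ 0    0  -93/7    62/7    0 ]
  [ 0  -24     66      -8  -24 ]
R4 -> R4 + 24·R2
  [ 1  -6     27     -10  -8 ]
  [ 0   1   15/7  -41/14   1 ]
  [ 0   0  -93/7    62/7   0 ]
  [ 0   0  822/7  -548/7   0 ]
R3 -> -7/93·R3
  [ 1  -6     27     -10  -8 ]
  [ 0   1   15/7  -41/14   1 ]
  [ 0   0      1    -2/3   0 ]
  [ 0   0  822/7  -548/7   0 ]
R4 -> R4 − 822/7·R3
  [ 1  -6    27     -10  -8 ]
  [ 0   1  15/7  -41/14   1 ]
  [ 0   0     1    -2/3   0 ]
  [ 0   0     0       0   0 ]
R2 -> R2 − 15/7·R3
  [ 1  -6  27   -10  -8 ]
  [ 0   1   0  -3/2   1 ]
  [ 0   0   1  -2/3   0 ]
  [ 0   0   0     0   0 ]
R1 -> R1 − 27·R3
  [ 1  -6  0     8  -8 ]
  [ 0   1  0  -3/2   1 ]
  [ 0   0  1  -2/3   0 ]
  [ 0   0  0     0   0 ]
R1 -> R1 + 6·R2
  [ 1  0  0    -1  -2 ]
  [ 0  1  0  -3/2   1 ]
  [ 0  0  1  -2/3   0 ]
  [ 0  0  0     0   0 ]

[[1, 0, 0, -1, -2], [0, 1, 0, -3/2, 1], [0, 0, 1, -2/3, 0], [0, 0, 0, 0, 0]]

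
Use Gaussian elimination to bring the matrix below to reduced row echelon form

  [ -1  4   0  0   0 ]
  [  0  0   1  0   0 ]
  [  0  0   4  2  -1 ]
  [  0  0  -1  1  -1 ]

[[1, -4, 0, 0, 0], [0, 0, 1, 0, 0], [0, 0, 0, 1, 0], [0, 0, 0, 0, 1]]

Multiply ρ1 by -1.
  [ 1  -4   0  0   0 ]
  [ 0   0   1  0   0 ]
  [ 0   0   4  2  -1 ]
  [ 0   0  -1  1  -1 ]
Subtract 4 times ρ2 from ρ3.
  [ 1  -4   0  0   0 ]
  [ 0   0   1  0   0 ]
  [ 0   0   0  2  -1 ]
  [ 0   0  -1  1  -1 ]
Add ρ2 to ρ4.
  [ 1  -4  0  0   0 ]
  [ 0   0  1  0   0 ]
  [ 0   0  0  2  -1 ]
  [ 0   0  0  1  -1 ]
Multiply ρ3 by 1/2.
  [ 1  -4  0  0     0 ]
  [ 0   0  1  0     0 ]
  [ 0   0  0  1  -1/2 ]
  [ 0   0  0  1    -1 ]
Subtract ρ3 from ρ4.
  [ 1  -4  0  0     0 ]
  [ 0   0  1  0     0 ]
  [ 0   0  0  1  -1/2 ]
  [ 0   0  0  0  -1/2 ]
Multiply ρ4 by -2.
  [ 1  -4  0  0     0 ]
  [ 0   0  1  0     0 ]
  [ 0   0  0  1  -1/2 ]
  [ 0   0  0  0     1 ]
Add 1/2 times ρ4 to ρ3.
  [ 1  -4  0  0  0 ]
  [ 0   0  1  0  0 ]
  [ 0   0  0  1  0 ]
  [ 0   0  0  0  1 ]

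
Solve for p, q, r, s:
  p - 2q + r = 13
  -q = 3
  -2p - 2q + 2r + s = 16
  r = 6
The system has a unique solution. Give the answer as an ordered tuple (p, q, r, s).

(1, -3, 6, 0)

Form the augmented matrix and row-reduce:
  [  1  -2  1  0  |  13 ]
  [  0  -1  0  0  |   3 ]
  [ -2  -2  2  1  |  16 ]
  [  0   0  1  0  |   6 ]
Add 2 times R1 to R3.
  [ 1  -2  1  0  |  13 ]
  [ 0  -1  0  0  |   3 ]
  [ 0  -6  4  1  |  42 ]
  [ 0   0  1  0  |   6 ]
Multiply R2 by -1.
  [ 1  -2  1  0  |  13 ]
  [ 0   1  0  0  |  -3 ]
  [ 0  -6  4  1  |  42 ]
  [ 0   0  1  0  |   6 ]
Add 6 times R2 to R3.
  [ 1  -2  1  0  |  13 ]
  [ 0   1  0  0  |  -3 ]
  [ 0   0  4  1  |  24 ]
  [ 0   0  1  0  |   6 ]
Multiply R3 by 1/4.
  [ 1  -2  1    0  |  13 ]
  [ 0   1  0    0  |  -3 ]
  [ 0   0  1  1/4  |   6 ]
  [ 0   0  1    0  |   6 ]
Subtract R3 from R4.
  [ 1  -2  1     0  |  13 ]
  [ 0   1  0     0  |  -3 ]
  [ 0   0  1   1/4  |   6 ]
  [ 0   0  0  -1/4  |   0 ]
Multiply R4 by -4.
  [ 1  -2  1    0  |  13 ]
  [ 0   1  0    0  |  -3 ]
  [ 0   0  1  1/4  |   6 ]
  [ 0   0  0    1  |   0 ]
Subtract 1/4 times R4 from R3.
  [ 1  -2  1  0  |  13 ]
  [ 0   1  0  0  |  -3 ]
  [ 0   0  1  0  |   6 ]
  [ 0   0  0  1  |   0 ]
Subtract R3 from R1.
  [ 1  -2  0  0  |   7 ]
  [ 0   1  0  0  |  -3 ]
  [ 0   0  1  0  |   6 ]
  [ 0   0  0  1  |   0 ]
Add 2 times R2 to R1.
  [ 1  0  0  0  |   1 ]
  [ 0  1  0  0  |  -3 ]
  [ 0  0  1  0  |   6 ]
  [ 0  0  0  1  |   0 ]
Reading off the last column: p = 1, q = -3, r = 6, s = 0.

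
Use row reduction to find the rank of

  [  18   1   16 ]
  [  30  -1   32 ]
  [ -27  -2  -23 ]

rank = 2

Multiply R1 by 1/18.
  [   1  1/18  8/9 ]
  [  30    -1   32 ]
  [ -27    -2  -23 ]
Subtract 30 times R1 from R2.
  [   1  1/18   8/9 ]
  [   0  -8/3  16/3 ]
  [ -27    -2   -23 ]
Add 27 times R1 to R3.
  [ 1  1/18   8/9 ]
  [ 0  -8/3  16/3 ]
  [ 0  -1/2     1 ]
Multiply R2 by -3/8.
  [ 1  1/18  8/9 ]
  [ 0     1   -2 ]
  [ 0  -1/2    1 ]
Add 1/2 times R2 to R3.
  [ 1  1/18  8/9 ]
  [ 0     1   -2 ]
  [ 0     0    0 ]
Subtract 1/18 times R2 from R1.
  [ 1  0   1 ]
  [ 0  1  -2 ]
  [ 0  0   0 ]
The reduced form has 2 nonzero rows.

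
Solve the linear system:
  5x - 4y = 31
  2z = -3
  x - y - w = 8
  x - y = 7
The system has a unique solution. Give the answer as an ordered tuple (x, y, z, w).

(3, -4, -3/2, -1)

Form the augmented matrix and row-reduce:
  [ 5  -4  0   0  |  31 ]
  [ 0   0  2   0  |  -3 ]
  [ 1  -1  0  -1  |   8 ]
  [ 1  -1  0   0  |   7 ]
R1 ← 1/5·R1
R3 ← R3 − R1
R4 ← R4 − R1
R2 <=> R3
R2 ← -5·R2
R4 ← R4 + 1/5·R2
R3 ← 1/2·R3
R2 ← R2 − 5·R4
R1 ← R1 + 4/5·R2
Reading off the last column: x = 3, y = -4, z = -3/2, w = -1.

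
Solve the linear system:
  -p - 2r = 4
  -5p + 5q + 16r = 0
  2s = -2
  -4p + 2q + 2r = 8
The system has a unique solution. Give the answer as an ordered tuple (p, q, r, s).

Form the augmented matrix and row-reduce:
  [ -1  0  -2  0  |   4 ]
  [ -5  5  16  0  |   0 ]
  [  0  0   0  2  |  -2 ]
  [ -4  2   2  0  |   8 ]
R1 -> -1·R1
  [  1  0   2  0  |  -4 ]
  [ -5  5  16  0  |   0 ]
  [  0  0   0  2  |  -2 ]
  [ -4  2   2  0  |   8 ]
R2 -> R2 + 5·R1
  [  1  0   2  0  |   -4 ]
  [  0  5  26  0  |  -20 ]
  [  0  0   0  2  |   -2 ]
  [ -4  2   2  0  |    8 ]
R4 -> R4 + 4·R1
  [ 1  0   2  0  |   -4 ]
  [ 0  5  26  0  |  -20 ]
  [ 0  0   0  2  |   -2 ]
  [ 0  2  10  0  |   -8 ]
R2 -> 1/5·R2
  [ 1  0     2  0  |  -4 ]
  [ 0  1  26/5  0  |  -4 ]
  [ 0  0     0  2  |  -2 ]
  [ 0  2    10  0  |  -8 ]
R4 -> R4 − 2·R2
  [ 1  0     2  0  |  -4 ]
  [ 0  1  26/5  0  |  -4 ]
  [ 0  0     0  2  |  -2 ]
  [ 0  0  -2/5  0  |   0 ]
R3 ↔ R4
  [ 1  0     2  0  |  -4 ]
  [ 0  1  26/5  0  |  -4 ]
  [ 0  0  -2/5  0  |   0 ]
  [ 0  0     0  2  |  -2 ]
R3 -> -5/2·R3
  [ 1  0     2  0  |  -4 ]
  [ 0  1  26/5  0  |  -4 ]
  [ 0  0     1  0  |   0 ]
  [ 0  0     0  2  |  -2 ]
R4 -> 1/2·R4
  [ 1  0     2  0  |  -4 ]
  [ 0  1  26/5  0  |  -4 ]
  [ 0  0     1  0  |   0 ]
  [ 0  0     0  1  |  -1 ]
R2 -> R2 − 26/5·R3
  [ 1  0  2  0  |  -4 ]
  [ 0  1  0  0  |  -4 ]
  [ 0  0  1  0  |   0 ]
  [ 0  0  0  1  |  -1 ]
R1 -> R1 − 2·R3
  [ 1  0  0  0  |  -4 ]
  [ 0  1  0  0  |  -4 ]
  [ 0  0  1  0  |   0 ]
  [ 0  0  0  1  |  -1 ]
Reading off the last column: p = -4, q = -4, r = 0, s = -1.

(-4, -4, 0, -1)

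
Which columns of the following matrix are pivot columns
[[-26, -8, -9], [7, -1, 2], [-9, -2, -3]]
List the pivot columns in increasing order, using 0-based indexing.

R1 → -1/26·R1
  [  1  4/13  9/26 ]
  [  7    -1     2 ]
  [ -9    -2    -3 ]
R2 → R2 − 7·R1
  [  1    4/13    9/26 ]
  [  0  -41/13  -11/26 ]
  [ -9      -2      -3 ]
R3 → R3 + 9·R1
  [ 1    4/13    9/26 ]
  [ 0  -41/13  -11/26 ]
  [ 0   10/13    3/26 ]
R2 → -13/41·R2
  [ 1   4/13   9/26 ]
  [ 0      1  11/82 ]
  [ 0  10/13   3/26 ]
R3 → R3 − 10/13·R2
  [ 1  4/13   9/26 ]
  [ 0     1  11/82 ]
  [ 0     0   1/82 ]
R3 → 82·R3
  [ 1  4/13   9/26 ]
  [ 0     1  11/82 ]
  [ 0     0      1 ]
R2 → R2 − 11/82·R3
  [ 1  4/13  9/26 ]
  [ 0     1     0 ]
  [ 0     0     1 ]
R1 → R1 − 9/26·R3
  [ 1  4/13  0 ]
  [ 0     1  0 ]
  [ 0     0  1 ]
R1 → R1 − 4/13·R2
  [ 1  0  0 ]
  [ 0  1  0 ]
  [ 0  0  1 ]
Pivot columns are the columns containing a leading 1.

0, 1, 2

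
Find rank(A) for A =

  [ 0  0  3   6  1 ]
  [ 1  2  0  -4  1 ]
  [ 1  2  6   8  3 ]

ρ1 ↔ ρ2
ρ3 → ρ3 − ρ1
ρ2 → 1/3·ρ2
ρ3 → ρ3 − 6·ρ2
The reduced form has 2 nonzero rows.

rank = 2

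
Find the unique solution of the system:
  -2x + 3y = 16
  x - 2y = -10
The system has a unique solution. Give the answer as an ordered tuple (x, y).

Form the augmented matrix and row-reduce:
  [ -2   3  |   16 ]
  [  1  -2  |  -10 ]
R1 → -1/2·R1
  [ 1  -3/2  |   -8 ]
  [ 1    -2  |  -10 ]
R2 → R2 − R1
  [ 1  -3/2  |  -8 ]
  [ 0  -1/2  |  -2 ]
R2 → -2·R2
  [ 1  -3/2  |  -8 ]
  [ 0     1  |   4 ]
R1 → R1 + 3/2·R2
  [ 1  0  |  -2 ]
  [ 0  1  |   4 ]
Reading off the last column: x = -2, y = 4.

(-2, 4)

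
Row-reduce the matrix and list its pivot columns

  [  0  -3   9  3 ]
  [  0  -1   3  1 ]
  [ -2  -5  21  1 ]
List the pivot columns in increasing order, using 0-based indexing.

0, 1

Swap R1 and R3.
  [ -2  -5  21  1 ]
  [  0  -1   3  1 ]
  [  0  -3   9  3 ]
Multiply R1 by -1/2.
  [ 1  5/2  -21/2  -1/2 ]
  [ 0   -1      3     1 ]
  [ 0   -3      9     3 ]
Multiply R2 by -1.
  [ 1  5/2  -21/2  -1/2 ]
  [ 0    1     -3    -1 ]
  [ 0   -3      9     3 ]
Add 3 times R2 to R3.
  [ 1  5/2  -21/2  -1/2 ]
  [ 0    1     -3    -1 ]
  [ 0    0      0     0 ]
Subtract 5/2 times R2 from R1.
  [ 1  0  -3   2 ]
  [ 0  1  -3  -1 ]
  [ 0  0   0   0 ]
Pivot columns are the columns containing a leading 1.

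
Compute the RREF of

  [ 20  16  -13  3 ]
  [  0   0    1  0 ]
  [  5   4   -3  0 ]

[[1, 4/5, 0, 0], [0, 0, 1, 0], [0, 0, 0, 1]]

r1 → 1/20·r1
  [ 1  4/5  -13/20  3/20 ]
  [ 0    0       1     0 ]
  [ 5    4      -3     0 ]
r3 → r3 − 5·r1
  [ 1  4/5  -13/20  3/20 ]
  [ 0    0       1     0 ]
  [ 0    0     1/4  -3/4 ]
r3 → r3 − 1/4·r2
  [ 1  4/5  -13/20  3/20 ]
  [ 0    0       1     0 ]
  [ 0    0       0  -3/4 ]
r3 → -4/3·r3
  [ 1  4/5  -13/20  3/20 ]
  [ 0    0       1     0 ]
  [ 0    0       0     1 ]
r1 → r1 − 3/20·r3
  [ 1  4/5  -13/20  0 ]
  [ 0    0       1  0 ]
  [ 0    0       0  1 ]
r1 → r1 + 13/20·r2
  [ 1  4/5  0  0 ]
  [ 0    0  1  0 ]
  [ 0    0  0  1 ]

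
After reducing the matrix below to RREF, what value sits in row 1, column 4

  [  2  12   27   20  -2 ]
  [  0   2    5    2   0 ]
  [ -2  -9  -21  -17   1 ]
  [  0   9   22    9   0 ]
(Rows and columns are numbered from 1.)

r1 ← 1/2·r1
  [  1   6  27/2   10  -1 ]
  [  0   2     5    2   0 ]
  [ -2  -9   -21  -17   1 ]
  [  0   9    22    9   0 ]
r3 ← r3 + 2·r1
  [ 1  6  27/2  10  -1 ]
  [ 0  2     5   2   0 ]
  [ 0  3     6   3  -1 ]
  [ 0  9    22   9   0 ]
r2 ← 1/2·r2
  [ 1  6  27/2  10  -1 ]
  [ 0  1   5/2   1   0 ]
  [ 0  3     6   3  -1 ]
  [ 0  9    22   9   0 ]
r3 ← r3 − 3·r2
  [ 1  6  27/2  10  -1 ]
  [ 0  1   5/2   1   0 ]
  [ 0  0  -3/2   0  -1 ]
  [ 0  9    22   9   0 ]
r4 ← r4 − 9·r2
  [ 1  6  27/2  10  -1 ]
  [ 0  1   5/2   1   0 ]
  [ 0  0  -3/2   0  -1 ]
  [ 0  0  -1/2   0   0 ]
r3 ← -2/3·r3
  [ 1  6  27/2  10   -1 ]
  [ 0  1   5/2   1    0 ]
  [ 0  0     1   0  2/3 ]
  [ 0  0  -1/2   0    0 ]
r4 ← r4 + 1/2·r3
  [ 1  6  27/2  10   -1 ]
  [ 0  1   5/2   1    0 ]
  [ 0  0     1   0  2/3 ]
  [ 0  0     0   0  1/3 ]
r4 ← 3·r4
  [ 1  6  27/2  10   -1 ]
  [ 0  1   5/2   1    0 ]
  [ 0  0     1   0  2/3 ]
  [ 0  0     0   0    1 ]
r3 ← r3 − 2/3·r4
  [ 1  6  27/2  10  -1 ]
  [ 0  1   5/2   1   0 ]
  [ 0  0     1   0   0 ]
  [ 0  0     0   0   1 ]
r1 ← r1 + r4
  [ 1  6  27/2  10  0 ]
  [ 0  1   5/2   1  0 ]
  [ 0  0     1   0  0 ]
  [ 0  0     0   0  1 ]
r2 ← r2 − 5/2·r3
  [ 1  6  27/2  10  0 ]
  [ 0  1     0   1  0 ]
  [ 0  0     1   0  0 ]
  [ 0  0     0   0  1 ]
r1 ← r1 − 27/2·r3
  [ 1  6  0  10  0 ]
  [ 0  1  0   1  0 ]
  [ 0  0  1   0  0 ]
  [ 0  0  0   0  1 ]
r1 ← r1 − 6·r2
  [ 1  0  0  4  0 ]
  [ 0  1  0  1  0 ]
  [ 0  0  1  0  0 ]
  [ 0  0  0  0  1 ]

4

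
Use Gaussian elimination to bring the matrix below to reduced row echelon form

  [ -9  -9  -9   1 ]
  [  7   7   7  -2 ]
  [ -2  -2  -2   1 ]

[[1, 1, 1, 0], [0, 0, 0, 1], [0, 0, 0, 0]]

Multiply R1 by -1/9.
  [  1   1   1  -1/9 ]
  [  7   7   7    -2 ]
  [ -2  -2  -2     1 ]
Subtract 7 times R1 from R2.
  [  1   1   1   -1/9 ]
  [  0   0   0  -11/9 ]
  [ -2  -2  -2      1 ]
Add 2 times R1 to R3.
  [ 1  1  1   -1/9 ]
  [ 0  0  0  -11/9 ]
  [ 0  0  0    7/9 ]
Multiply R2 by -9/11.
  [ 1  1  1  -1/9 ]
  [ 0  0  0     1 ]
  [ 0  0  0   7/9 ]
Subtract 7/9 times R2 from R3.
  [ 1  1  1  -1/9 ]
  [ 0  0  0     1 ]
  [ 0  0  0     0 ]
Add 1/9 times R2 to R1.
  [ 1  1  1  0 ]
  [ 0  0  0  1 ]
  [ 0  0  0  0 ]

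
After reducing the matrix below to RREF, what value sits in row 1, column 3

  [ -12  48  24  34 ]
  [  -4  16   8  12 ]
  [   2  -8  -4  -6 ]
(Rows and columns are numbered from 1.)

-2

Multiply R1 by -1/12.
  [  1  -4  -2  -17/6 ]
  [ -4  16   8     12 ]
  [  2  -8  -4     -6 ]
Add 4 times R1 to R2.
  [ 1  -4  -2  -17/6 ]
  [ 0   0   0    2/3 ]
  [ 2  -8  -4     -6 ]
Subtract 2 times R1 from R3.
  [ 1  -4  -2  -17/6 ]
  [ 0   0   0    2/3 ]
  [ 0   0   0   -1/3 ]
Multiply R2 by 3/2.
  [ 1  -4  -2  -17/6 ]
  [ 0   0   0      1 ]
  [ 0   0   0   -1/3 ]
Add 1/3 times R2 to R3.
  [ 1  -4  -2  -17/6 ]
  [ 0   0   0      1 ]
  [ 0   0   0      0 ]
Add 17/6 times R2 to R1.
  [ 1  -4  -2  0 ]
  [ 0   0   0  1 ]
  [ 0   0   0  0 ]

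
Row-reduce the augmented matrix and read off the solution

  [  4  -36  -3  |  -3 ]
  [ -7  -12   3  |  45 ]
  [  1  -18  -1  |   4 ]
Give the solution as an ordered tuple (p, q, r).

(-6, -1/2, -1)

ρ1 := 1/4·ρ1
  [  1   -9  -3/4  |  -3/4 ]
  [ -7  -12     3  |    45 ]
  [  1  -18    -1  |     4 ]
ρ2 := ρ2 + 7·ρ1
  [ 1   -9  -3/4  |   -3/4 ]
  [ 0  -75  -9/4  |  159/4 ]
  [ 1  -18    -1  |      4 ]
ρ3 := ρ3 − ρ1
  [ 1   -9  -3/4  |   -3/4 ]
  [ 0  -75  -9/4  |  159/4 ]
  [ 0   -9  -1/4  |   19/4 ]
ρ2 := -1/75·ρ2
  [ 1  -9   -3/4  |     -3/4 ]
  [ 0   1  3/100  |  -53/100 ]
  [ 0  -9   -1/4  |     19/4 ]
ρ3 := ρ3 + 9·ρ2
  [ 1  -9   -3/4  |     -3/4 ]
  [ 0   1  3/100  |  -53/100 ]
  [ 0   0   1/50  |    -1/50 ]
ρ3 := 50·ρ3
  [ 1  -9   -3/4  |     -3/4 ]
  [ 0   1  3/100  |  -53/100 ]
  [ 0   0      1  |       -1 ]
ρ2 := ρ2 − 3/100·ρ3
  [ 1  -9  -3/4  |  -3/4 ]
  [ 0   1     0  |  -1/2 ]
  [ 0   0     1  |    -1 ]
ρ1 := ρ1 + 3/4·ρ3
  [ 1  -9  0  |  -3/2 ]
  [ 0   1  0  |  -1/2 ]
  [ 0   0  1  |    -1 ]
ρ1 := ρ1 + 9·ρ2
  [ 1  0  0  |    -6 ]
  [ 0  1  0  |  -1/2 ]
  [ 0  0  1  |    -1 ]
Reading off the last column: p = -6, q = -1/2, r = -1.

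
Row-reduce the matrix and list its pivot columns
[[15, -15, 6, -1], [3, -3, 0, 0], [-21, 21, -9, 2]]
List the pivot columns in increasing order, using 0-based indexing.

Multiply R1 by 1/15.
  [   1  -1  2/5  -1/15 ]
  [   3  -3    0      0 ]
  [ -21  21   -9      2 ]
Subtract 3 times R1 from R2.
  [   1  -1   2/5  -1/15 ]
  [   0   0  -6/5    1/5 ]
  [ -21  21    -9      2 ]
Add 21 times R1 to R3.
  [ 1  -1   2/5  -1/15 ]
  [ 0   0  -6/5    1/5 ]
  [ 0   0  -3/5    3/5 ]
Multiply R2 by -5/6.
  [ 1  -1   2/5  -1/15 ]
  [ 0   0     1   -1/6 ]
  [ 0   0  -3/5    3/5 ]
Add 3/5 times R2 to R3.
  [ 1  -1  2/5  -1/15 ]
  [ 0   0    1   -1/6 ]
  [ 0   0    0    1/2 ]
Multiply R3 by 2.
  [ 1  -1  2/5  -1/15 ]
  [ 0   0    1   -1/6 ]
  [ 0   0    0      1 ]
Add 1/6 times R3 to R2.
  [ 1  -1  2/5  -1/15 ]
  [ 0   0    1      0 ]
  [ 0   0    0      1 ]
Add 1/15 times R3 to R1.
  [ 1  -1  2/5  0 ]
  [ 0   0    1  0 ]
  [ 0   0    0  1 ]
Subtract 2/5 times R2 from R1.
  [ 1  -1  0  0 ]
  [ 0   0  1  0 ]
  [ 0   0  0  1 ]
Pivot columns are the columns containing a leading 1.

0, 2, 3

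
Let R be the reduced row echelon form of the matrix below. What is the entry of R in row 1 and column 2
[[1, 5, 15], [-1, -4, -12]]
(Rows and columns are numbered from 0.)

R2 ← R2 + R1
R1 ← R1 − 5·R2

3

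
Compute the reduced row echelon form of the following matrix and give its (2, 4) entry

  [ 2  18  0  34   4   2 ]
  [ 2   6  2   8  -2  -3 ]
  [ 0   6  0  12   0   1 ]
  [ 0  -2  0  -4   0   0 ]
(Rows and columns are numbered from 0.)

r1 -> 1/2·r1
  [ 1   9  0  17   2   1 ]
  [ 2   6  2   8  -2  -3 ]
  [ 0   6  0  12   0   1 ]
  [ 0  -2  0  -4   0   0 ]
r2 -> r2 − 2·r1
  [ 1    9  0   17   2   1 ]
  [ 0  -12  2  -26  -6  -5 ]
  [ 0    6  0   12   0   1 ]
  [ 0   -2  0   -4   0   0 ]
r2 -> -1/12·r2
  [ 1   9     0    17    2     1 ]
  [ 0   1  -1/6  13/6  1/2  5/12 ]
  [ 0   6     0    12    0     1 ]
  [ 0  -2     0    -4    0     0 ]
r3 -> r3 − 6·r2
  [ 1   9     0    17    2     1 ]
  [ 0   1  -1/6  13/6  1/2  5/12 ]
  [ 0   0     1    -1   -3  -3/2 ]
  [ 0  -2     0    -4    0     0 ]
r4 -> r4 + 2·r2
  [ 1  9     0    17    2     1 ]
  [ 0  1  -1/6  13/6  1/2  5/12 ]
  [ 0  0     1    -1   -3  -3/2 ]
  [ 0  0  -1/3   1/3    1   5/6 ]
r4 -> r4 + 1/3·r3
  [ 1  9     0    17    2     1 ]
  [ 0  1  -1/6  13/6  1/2  5/12 ]
  [ 0  0     1    -1   -3  -3/2 ]
  [ 0  0     0     0    0   1/3 ]
r4 -> 3·r4
  [ 1  9     0    17    2     1 ]
  [ 0  1  -1/6  13/6  1/2  5/12 ]
  [ 0  0     1    -1   -3  -3/2 ]
  [ 0  0     0     0    0     1 ]
r3 -> r3 + 3/2·r4
  [ 1  9     0    17    2     1 ]
  [ 0  1  -1/6  13/6  1/2  5/12 ]
  [ 0  0     1    -1   -3     0 ]
  [ 0  0     0     0    0     1 ]
r2 -> r2 − 5/12·r4
  [ 1  9     0    17    2  1 ]
  [ 0  1  -1/6  13/6  1/2  0 ]
  [ 0  0     1    -1   -3  0 ]
  [ 0  0     0     0    0  1 ]
r1 -> r1 − r4
  [ 1  9     0    17    2  0 ]
  [ 0  1  -1/6  13/6  1/2  0 ]
  [ 0  0     1    -1   -3  0 ]
  [ 0  0     0     0    0  1 ]
r2 -> r2 + 1/6·r3
  [ 1  9  0  17   2  0 ]
  [ 0  1  0   2   0  0 ]
  [ 0  0  1  -1  -3  0 ]
  [ 0  0  0   0   0  1 ]
r1 -> r1 − 9·r2
  [ 1  0  0  -1   2  0 ]
  [ 0  1  0   2   0  0 ]
  [ 0  0  1  -1  -3  0 ]
  [ 0  0  0   0   0  1 ]

-3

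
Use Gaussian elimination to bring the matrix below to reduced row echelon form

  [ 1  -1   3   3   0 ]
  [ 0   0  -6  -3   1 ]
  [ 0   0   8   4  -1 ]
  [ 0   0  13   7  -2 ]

R2 → -1/6·R2
  [ 1  -1   3    3     0 ]
  [ 0   0   1  1/2  -1/6 ]
  [ 0   0   8    4    -1 ]
  [ 0   0  13    7    -2 ]
R3 → R3 − 8·R2
  [ 1  -1   3    3     0 ]
  [ 0   0   1  1/2  -1/6 ]
  [ 0   0   0    0   1/3 ]
  [ 0   0  13    7    -2 ]
R4 → R4 − 13·R2
  [ 1  -1  3    3     0 ]
  [ 0   0  1  1/2  -1/6 ]
  [ 0   0  0    0   1/3 ]
  [ 0   0  0  1/2   1/6 ]
R3 ↔ R4
  [ 1  -1  3    3     0 ]
  [ 0   0  1  1/2  -1/6 ]
  [ 0   0  0  1/2   1/6 ]
  [ 0   0  0    0   1/3 ]
R3 → 2·R3
  [ 1  -1  3    3     0 ]
  [ 0   0  1  1/2  -1/6 ]
  [ 0   0  0    1   1/3 ]
  [ 0   0  0    0   1/3 ]
R4 → 3·R4
  [ 1  -1  3    3     0 ]
  [ 0   0  1  1/2  -1/6 ]
  [ 0   0  0    1   1/3 ]
  [ 0   0  0    0     1 ]
R3 → R3 − 1/3·R4
  [ 1  -1  3    3     0 ]
  [ 0   0  1  1/2  -1/6 ]
  [ 0   0  0    1     0 ]
  [ 0   0  0    0     1 ]
R2 → R2 + 1/6·R4
  [ 1  -1  3    3  0 ]
  [ 0   0  1  1/2  0 ]
  [ 0   0  0    1  0 ]
  [ 0   0  0    0  1 ]
R2 → R2 − 1/2·R3
  [ 1  -1  3  3  0 ]
  [ 0   0  1  0  0 ]
  [ 0   0  0  1  0 ]
  [ 0   0  0  0  1 ]
R1 → R1 − 3·R3
  [ 1  -1  3  0  0 ]
  [ 0   0  1  0  0 ]
  [ 0   0  0  1  0 ]
  [ 0   0  0  0  1 ]
R1 → R1 − 3·R2
  [ 1  -1  0  0  0 ]
  [ 0   0  1  0  0 ]
  [ 0   0  0  1  0 ]
  [ 0   0  0  0  1 ]

[[1, -1, 0, 0, 0], [0, 0, 1, 0, 0], [0, 0, 0, 1, 0], [0, 0, 0, 0, 1]]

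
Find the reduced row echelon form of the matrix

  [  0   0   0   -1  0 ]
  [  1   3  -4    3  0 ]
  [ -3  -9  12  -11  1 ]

[[1, 3, -4, 0, 0], [0, 0, 0, 1, 0], [0, 0, 0, 0, 1]]

R1 ↔ R2
  [  1   3  -4    3  0 ]
  [  0   0   0   -1  0 ]
  [ -3  -9  12  -11  1 ]
R3 → R3 + 3·R1
  [ 1  3  -4   3  0 ]
  [ 0  0   0  -1  0 ]
  [ 0  0   0  -2  1 ]
R2 → -1·R2
  [ 1  3  -4   3  0 ]
  [ 0  0   0   1  0 ]
  [ 0  0   0  -2  1 ]
R3 → R3 + 2·R2
  [ 1  3  -4  3  0 ]
  [ 0  0   0  1  0 ]
  [ 0  0   0  0  1 ]
R1 → R1 − 3·R2
  [ 1  3  -4  0  0 ]
  [ 0  0   0  1  0 ]
  [ 0  0   0  0  1 ]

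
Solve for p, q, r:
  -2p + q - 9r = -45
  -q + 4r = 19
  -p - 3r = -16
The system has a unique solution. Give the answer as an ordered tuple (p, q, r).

Form the augmented matrix and row-reduce:
  [ -2   1  -9  |  -45 ]
  [  0  -1   4  |   19 ]
  [ -1   0  -3  |  -16 ]
R1 -> -1/2·R1
  [  1  -1/2  9/2  |  45/2 ]
  [  0    -1    4  |    19 ]
  [ -1     0   -3  |   -16 ]
R3 -> R3 + R1
  [ 1  -1/2  9/2  |  45/2 ]
  [ 0    -1    4  |    19 ]
  [ 0  -1/2  3/2  |  13/2 ]
R2 -> -1·R2
  [ 1  -1/2  9/2  |  45/2 ]
  [ 0     1   -4  |   -19 ]
  [ 0  -1/2  3/2  |  13/2 ]
R3 -> R3 + 1/2·R2
  [ 1  -1/2   9/2  |  45/2 ]
  [ 0     1    -4  |   -19 ]
  [ 0     0  -1/2  |    -3 ]
R3 -> -2·R3
  [ 1  -1/2  9/2  |  45/2 ]
  [ 0     1   -4  |   -19 ]
  [ 0     0    1  |     6 ]
R2 -> R2 + 4·R3
  [ 1  -1/2  9/2  |  45/2 ]
  [ 0     1    0  |     5 ]
  [ 0     0    1  |     6 ]
R1 -> R1 − 9/2·R3
  [ 1  -1/2  0  |  -9/2 ]
  [ 0     1  0  |     5 ]
  [ 0     0  1  |     6 ]
R1 -> R1 + 1/2·R2
  [ 1  0  0  |  -2 ]
  [ 0  1  0  |   5 ]
  [ 0  0  1  |   6 ]
Reading off the last column: p = -2, q = 5, r = 6.

(-2, 5, 6)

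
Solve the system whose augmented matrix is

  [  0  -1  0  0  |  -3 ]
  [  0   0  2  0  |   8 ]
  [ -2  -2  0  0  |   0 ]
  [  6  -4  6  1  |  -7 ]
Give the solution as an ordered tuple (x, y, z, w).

ρ1 <=> ρ3
  [ -2  -2  0  0  |   0 ]
  [  0   0  2  0  |   8 ]
  [  0  -1  0  0  |  -3 ]
  [  6  -4  6  1  |  -7 ]
ρ1 -> -1/2·ρ1
  [ 1   1  0  0  |   0 ]
  [ 0   0  2  0  |   8 ]
  [ 0  -1  0  0  |  -3 ]
  [ 6  -4  6  1  |  -7 ]
ρ4 -> ρ4 − 6·ρ1
  [ 1    1  0  0  |   0 ]
  [ 0    0  2  0  |   8 ]
  [ 0   -1  0  0  |  -3 ]
  [ 0  -10  6  1  |  -7 ]
ρ2 <=> ρ3
  [ 1    1  0  0  |   0 ]
  [ 0   -1  0  0  |  -3 ]
  [ 0    0  2  0  |   8 ]
  [ 0  -10  6  1  |  -7 ]
ρ2 -> -1·ρ2
  [ 1    1  0  0  |   0 ]
  [ 0    1  0  0  |   3 ]
  [ 0    0  2  0  |   8 ]
  [ 0  -10  6  1  |  -7 ]
ρ4 -> ρ4 + 10·ρ2
  [ 1  1  0  0  |   0 ]
  [ 0  1  0  0  |   3 ]
  [ 0  0  2  0  |   8 ]
  [ 0  0  6  1  |  23 ]
ρ3 -> 1/2·ρ3
  [ 1  1  0  0  |   0 ]
  [ 0  1  0  0  |   3 ]
  [ 0  0  1  0  |   4 ]
  [ 0  0  6  1  |  23 ]
ρ4 -> ρ4 − 6·ρ3
  [ 1  1  0  0  |   0 ]
  [ 0  1  0  0  |   3 ]
  [ 0  0  1  0  |   4 ]
  [ 0  0  0  1  |  -1 ]
ρ1 -> ρ1 − ρ2
  [ 1  0  0  0  |  -3 ]
  [ 0  1  0  0  |   3 ]
  [ 0  0  1  0  |   4 ]
  [ 0  0  0  1  |  -1 ]
Reading off the last column: x = -3, y = 3, z = 4, w = -1.

(-3, 3, 4, -1)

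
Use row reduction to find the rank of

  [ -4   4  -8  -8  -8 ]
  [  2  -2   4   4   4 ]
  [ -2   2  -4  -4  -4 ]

rank = 1

r1 → -1/4·r1
  [  1  -1   2   2   2 ]
  [  2  -2   4   4   4 ]
  [ -2   2  -4  -4  -4 ]
r2 → r2 − 2·r1
  [  1  -1   2   2   2 ]
  [  0   0   0   0   0 ]
  [ -2   2  -4  -4  -4 ]
r3 → r3 + 2·r1
  [ 1  -1  2  2  2 ]
  [ 0   0  0  0  0 ]
  [ 0   0  0  0  0 ]
The reduced form has 1 nonzero row.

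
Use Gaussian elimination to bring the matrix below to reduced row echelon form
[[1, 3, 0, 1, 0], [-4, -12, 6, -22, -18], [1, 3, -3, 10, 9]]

r2 → r2 + 4·r1
  [ 1  3   0    1    0 ]
  [ 0  0   6  -18  -18 ]
  [ 1  3  -3   10    9 ]
r3 → r3 − r1
  [ 1  3   0    1    0 ]
  [ 0  0   6  -18  -18 ]
  [ 0  0  -3    9    9 ]
r2 → 1/6·r2
  [ 1  3   0   1   0 ]
  [ 0  0   1  -3  -3 ]
  [ 0  0  -3   9   9 ]
r3 → r3 + 3·r2
  [ 1  3  0   1   0 ]
  [ 0  0  1  -3  -3 ]
  [ 0  0  0   0   0 ]

[[1, 3, 0, 1, 0], [0, 0, 1, -3, -3], [0, 0, 0, 0, 0]]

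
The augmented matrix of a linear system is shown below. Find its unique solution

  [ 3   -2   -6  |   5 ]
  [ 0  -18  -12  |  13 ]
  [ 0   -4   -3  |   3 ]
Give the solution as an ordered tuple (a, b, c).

ρ1 -> 1/3·ρ1
  [ 1  -2/3   -2  |  5/3 ]
  [ 0   -18  -12  |   13 ]
  [ 0    -4   -3  |    3 ]
ρ2 -> -1/18·ρ2
  [ 1  -2/3   -2  |     5/3 ]
  [ 0     1  2/3  |  -13/18 ]
  [ 0    -4   -3  |       3 ]
ρ3 -> ρ3 + 4·ρ2
  [ 1  -2/3    -2  |     5/3 ]
  [ 0     1   2/3  |  -13/18 ]
  [ 0     0  -1/3  |     1/9 ]
ρ3 -> -3·ρ3
  [ 1  -2/3   -2  |     5/3 ]
  [ 0     1  2/3  |  -13/18 ]
  [ 0     0    1  |    -1/3 ]
ρ2 -> ρ2 − 2/3·ρ3
  [ 1  -2/3  -2  |   5/3 ]
  [ 0     1   0  |  -1/2 ]
  [ 0     0   1  |  -1/3 ]
ρ1 -> ρ1 + 2·ρ3
  [ 1  -2/3  0  |     1 ]
  [ 0     1  0  |  -1/2 ]
  [ 0     0  1  |  -1/3 ]
ρ1 -> ρ1 + 2/3·ρ2
  [ 1  0  0  |   2/3 ]
  [ 0  1  0  |  -1/2 ]
  [ 0  0  1  |  -1/3 ]
Reading off the last column: a = 2/3, b = -1/2, c = -1/3.

(2/3, -1/2, -1/3)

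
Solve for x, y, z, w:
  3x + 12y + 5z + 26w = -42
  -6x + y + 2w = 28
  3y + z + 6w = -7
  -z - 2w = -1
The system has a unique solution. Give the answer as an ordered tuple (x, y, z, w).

Form the augmented matrix and row-reduce:
  [  3  12   5  26  |  -42 ]
  [ -6   1   0   2  |   28 ]
  [  0   3   1   6  |   -7 ]
  [  0   0  -1  -2  |   -1 ]
R1 ← 1/3·R1
  [  1  4  5/3  26/3  |  -14 ]
  [ -6  1    0     2  |   28 ]
  [  0  3    1     6  |   -7 ]
  [  0  0   -1    -2  |   -1 ]
R2 ← R2 + 6·R1
  [ 1   4  5/3  26/3  |  -14 ]
  [ 0  25   10    54  |  -56 ]
  [ 0   3    1     6  |   -7 ]
  [ 0   0   -1    -2  |   -1 ]
R2 ← 1/25·R2
  [ 1  4  5/3   26/3  |     -14 ]
  [ 0  1  2/5  54/25  |  -56/25 ]
  [ 0  3    1      6  |      -7 ]
  [ 0  0   -1     -2  |      -1 ]
R3 ← R3 − 3·R2
  [ 1  4   5/3    26/3  |     -14 ]
  [ 0  1   2/5   54/25  |  -56/25 ]
  [ 0  0  -1/5  -12/25  |   -7/25 ]
  [ 0  0    -1      -2  |      -1 ]
R3 ← -5·R3
  [ 1  4  5/3   26/3  |     -14 ]
  [ 0  1  2/5  54/25  |  -56/25 ]
  [ 0  0    1   12/5  |     7/5 ]
  [ 0  0   -1     -2  |      -1 ]
R4 ← R4 + R3
  [ 1  4  5/3   26/3  |     -14 ]
  [ 0  1  2/5  54/25  |  -56/25 ]
  [ 0  0    1   12/5  |     7/5 ]
  [ 0  0    0    2/5  |     2/5 ]
R4 ← 5/2·R4
  [ 1  4  5/3   26/3  |     -14 ]
  [ 0  1  2/5  54/25  |  -56/25 ]
  [ 0  0    1   12/5  |     7/5 ]
  [ 0  0    0      1  |       1 ]
R3 ← R3 − 12/5·R4
  [ 1  4  5/3   26/3  |     -14 ]
  [ 0  1  2/5  54/25  |  -56/25 ]
  [ 0  0    1      0  |      -1 ]
  [ 0  0    0      1  |       1 ]
R2 ← R2 − 54/25·R4
  [ 1  4  5/3  26/3  |    -14 ]
  [ 0  1  2/5     0  |  -22/5 ]
  [ 0  0    1     0  |     -1 ]
  [ 0  0    0     1  |      1 ]
R1 ← R1 − 26/3·R4
  [ 1  4  5/3  0  |  -68/3 ]
  [ 0  1  2/5  0  |  -22/5 ]
  [ 0  0    1  0  |     -1 ]
  [ 0  0    0  1  |      1 ]
R2 ← R2 − 2/5·R3
  [ 1  4  5/3  0  |  -68/3 ]
  [ 0  1    0  0  |     -4 ]
  [ 0  0    1  0  |     -1 ]
  [ 0  0    0  1  |      1 ]
R1 ← R1 − 5/3·R3
  [ 1  4  0  0  |  -21 ]
  [ 0  1  0  0  |   -4 ]
  [ 0  0  1  0  |   -1 ]
  [ 0  0  0  1  |    1 ]
R1 ← R1 − 4·R2
  [ 1  0  0  0  |  -5 ]
  [ 0  1  0  0  |  -4 ]
  [ 0  0  1  0  |  -1 ]
  [ 0  0  0  1  |   1 ]
Reading off the last column: x = -5, y = -4, z = -1, w = 1.

(-5, -4, -1, 1)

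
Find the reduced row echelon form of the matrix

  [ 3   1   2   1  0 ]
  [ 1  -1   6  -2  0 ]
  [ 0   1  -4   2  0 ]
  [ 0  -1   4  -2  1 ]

[[1, 0, 2, 0, 0], [0, 1, -4, 0, 0], [0, 0, 0, 1, 0], [0, 0, 0, 0, 1]]

ρ1 -> 1/3·ρ1
  [ 1  1/3  2/3  1/3  0 ]
  [ 1   -1    6   -2  0 ]
  [ 0    1   -4    2  0 ]
  [ 0   -1    4   -2  1 ]
ρ2 -> ρ2 − ρ1
  [ 1   1/3   2/3   1/3  0 ]
  [ 0  -4/3  16/3  -7/3  0 ]
  [ 0     1    -4     2  0 ]
  [ 0    -1     4    -2  1 ]
ρ2 -> -3/4·ρ2
  [ 1  1/3  2/3  1/3  0 ]
  [ 0    1   -4  7/4  0 ]
  [ 0    1   -4    2  0 ]
  [ 0   -1    4   -2  1 ]
ρ3 -> ρ3 − ρ2
  [ 1  1/3  2/3  1/3  0 ]
  [ 0    1   -4  7/4  0 ]
  [ 0    0    0  1/4  0 ]
  [ 0   -1    4   -2  1 ]
ρ4 -> ρ4 + ρ2
  [ 1  1/3  2/3   1/3  0 ]
  [ 0    1   -4   7/4  0 ]
  [ 0    0    0   1/4  0 ]
  [ 0    0    0  -1/4  1 ]
ρ3 -> 4·ρ3
  [ 1  1/3  2/3   1/3  0 ]
  [ 0    1   -4   7/4  0 ]
  [ 0    0    0     1  0 ]
  [ 0    0    0  -1/4  1 ]
ρ4 -> ρ4 + 1/4·ρ3
  [ 1  1/3  2/3  1/3  0 ]
  [ 0    1   -4  7/4  0 ]
  [ 0    0    0    1  0 ]
  [ 0    0    0    0  1 ]
ρ2 -> ρ2 − 7/4·ρ3
  [ 1  1/3  2/3  1/3  0 ]
  [ 0    1   -4    0  0 ]
  [ 0    0    0    1  0 ]
  [ 0    0    0    0  1 ]
ρ1 -> ρ1 − 1/3·ρ3
  [ 1  1/3  2/3  0  0 ]
  [ 0    1   -4  0  0 ]
  [ 0    0    0  1  0 ]
  [ 0    0    0  0  1 ]
ρ1 -> ρ1 − 1/3·ρ2
  [ 1  0   2  0  0 ]
  [ 0  1  -4  0  0 ]
  [ 0  0   0  1  0 ]
  [ 0  0   0  0  1 ]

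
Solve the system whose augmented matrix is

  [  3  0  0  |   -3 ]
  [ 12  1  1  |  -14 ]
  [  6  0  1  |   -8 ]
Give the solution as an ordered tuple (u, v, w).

Multiply ρ1 by 1/3.
Subtract 12 times ρ1 from ρ2.
Subtract 6 times ρ1 from ρ3.
Subtract ρ3 from ρ2.
Reading off the last column: u = -1, v = 0, w = -2.

(-1, 0, -2)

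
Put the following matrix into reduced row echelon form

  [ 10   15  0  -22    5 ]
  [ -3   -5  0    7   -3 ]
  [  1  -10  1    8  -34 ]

[[1, 0, 0, -1, -4], [0, 1, 0, -4/5, 3], [0, 0, 1, 1, 0]]

R1 := 1/10·R1
  [  1  3/2  0  -11/5  1/2 ]
  [ -3   -5  0      7   -3 ]
  [  1  -10  1      8  -34 ]
R2 := R2 + 3·R1
  [ 1   3/2  0  -11/5   1/2 ]
  [ 0  -1/2  0    2/5  -3/2 ]
  [ 1   -10  1      8   -34 ]
R3 := R3 − R1
  [ 1    3/2  0  -11/5    1/2 ]
  [ 0   -1/2  0    2/5   -3/2 ]
  [ 0  -23/2  1   51/5  -69/2 ]
R2 := -2·R2
  [ 1    3/2  0  -11/5    1/2 ]
  [ 0      1  0   -4/5      3 ]
  [ 0  -23/2  1   51/5  -69/2 ]
R3 := R3 + 23/2·R2
  [ 1  3/2  0  -11/5  1/2 ]
  [ 0    1  0   -4/5    3 ]
  [ 0    0  1      1    0 ]
R1 := R1 − 3/2·R2
  [ 1  0  0    -1  -4 ]
  [ 0  1  0  -4/5   3 ]
  [ 0  0  1     1   0 ]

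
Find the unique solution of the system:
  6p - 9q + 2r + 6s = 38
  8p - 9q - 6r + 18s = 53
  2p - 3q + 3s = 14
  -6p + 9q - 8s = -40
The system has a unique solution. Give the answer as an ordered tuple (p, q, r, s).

(-1/2, -3, 1, 2)

Form the augmented matrix and row-reduce:
  [  6  -9   2   6  |   38 ]
  [  8  -9  -6  18  |   53 ]
  [  2  -3   0   3  |   14 ]
  [ -6   9   0  -8  |  -40 ]
ρ1 → 1/6·ρ1
  [  1  -3/2  1/3   1  |  19/3 ]
  [  8    -9   -6  18  |    53 ]
  [  2    -3    0   3  |    14 ]
  [ -6     9    0  -8  |   -40 ]
ρ2 → ρ2 − 8·ρ1
  [  1  -3/2    1/3   1  |  19/3 ]
  [  0     3  -26/3  10  |   7/3 ]
  [  2    -3      0   3  |    14 ]
  [ -6     9      0  -8  |   -40 ]
ρ3 → ρ3 − 2·ρ1
  [  1  -3/2    1/3   1  |  19/3 ]
  [  0     3  -26/3  10  |   7/3 ]
  [  0     0   -2/3   1  |   4/3 ]
  [ -6     9      0  -8  |   -40 ]
ρ4 → ρ4 + 6·ρ1
  [ 1  -3/2    1/3   1  |  19/3 ]
  [ 0     3  -26/3  10  |   7/3 ]
  [ 0     0   -2/3   1  |   4/3 ]
  [ 0     0      2  -2  |    -2 ]
ρ2 → 1/3·ρ2
  [ 1  -3/2    1/3     1  |  19/3 ]
  [ 0     1  -26/9  10/3  |   7/9 ]
  [ 0     0   -2/3     1  |   4/3 ]
  [ 0     0      2    -2  |    -2 ]
ρ3 → -3/2·ρ3
  [ 1  -3/2    1/3     1  |  19/3 ]
  [ 0     1  -26/9  10/3  |   7/9 ]
  [ 0     0      1  -3/2  |    -2 ]
  [ 0     0      2    -2  |    -2 ]
ρ4 → ρ4 − 2·ρ3
  [ 1  -3/2    1/3     1  |  19/3 ]
  [ 0     1  -26/9  10/3  |   7/9 ]
  [ 0     0      1  -3/2  |    -2 ]
  [ 0     0      0     1  |     2 ]
ρ3 → ρ3 + 3/2·ρ4
  [ 1  -3/2    1/3     1  |  19/3 ]
  [ 0     1  -26/9  10/3  |   7/9 ]
  [ 0     0      1     0  |     1 ]
  [ 0     0      0     1  |     2 ]
ρ2 → ρ2 − 10/3·ρ4
  [ 1  -3/2    1/3  1  |   19/3 ]
  [ 0     1  -26/9  0  |  -53/9 ]
  [ 0     0      1  0  |      1 ]
  [ 0     0      0  1  |      2 ]
ρ1 → ρ1 − ρ4
  [ 1  -3/2    1/3  0  |   13/3 ]
  [ 0     1  -26/9  0  |  -53/9 ]
  [ 0     0      1  0  |      1 ]
  [ 0     0      0  1  |      2 ]
ρ2 → ρ2 + 26/9·ρ3
  [ 1  -3/2  1/3  0  |  13/3 ]
  [ 0     1    0  0  |    -3 ]
  [ 0     0    1  0  |     1 ]
  [ 0     0    0  1  |     2 ]
ρ1 → ρ1 − 1/3·ρ3
  [ 1  -3/2  0  0  |   4 ]
  [ 0     1  0  0  |  -3 ]
  [ 0     0  1  0  |   1 ]
  [ 0     0  0  1  |   2 ]
ρ1 → ρ1 + 3/2·ρ2
  [ 1  0  0  0  |  -1/2 ]
  [ 0  1  0  0  |    -3 ]
  [ 0  0  1  0  |     1 ]
  [ 0  0  0  1  |     2 ]
Reading off the last column: p = -1/2, q = -3, r = 1, s = 2.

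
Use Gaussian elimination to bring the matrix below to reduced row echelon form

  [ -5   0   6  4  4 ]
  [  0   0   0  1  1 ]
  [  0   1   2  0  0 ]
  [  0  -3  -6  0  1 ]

ρ1 ← -1/5·ρ1
  [ 1   0  -6/5  -4/5  -4/5 ]
  [ 0   0     0     1     1 ]
  [ 0   1     2     0     0 ]
  [ 0  -3    -6     0     1 ]
ρ2 ↔ ρ3
  [ 1   0  -6/5  -4/5  -4/5 ]
  [ 0   1     2     0     0 ]
  [ 0   0     0     1     1 ]
  [ 0  -3    -6     0     1 ]
ρ4 ← ρ4 + 3·ρ2
  [ 1  0  -6/5  -4/5  -4/5 ]
  [ 0  1     2     0     0 ]
  [ 0  0     0     1     1 ]
  [ 0  0     0     0     1 ]
ρ3 ← ρ3 − ρ4
  [ 1  0  -6/5  -4/5  -4/5 ]
  [ 0  1     2     0     0 ]
  [ 0  0     0     1     0 ]
  [ 0  0     0     0     1 ]
ρ1 ← ρ1 + 4/5·ρ4
  [ 1  0  -6/5  -4/5  0 ]
  [ 0  1     2     0  0 ]
  [ 0  0     0     1  0 ]
  [ 0  0     0     0  1 ]
ρ1 ← ρ1 + 4/5·ρ3
  [ 1  0  -6/5  0  0 ]
  [ 0  1     2  0  0 ]
  [ 0  0     0  1  0 ]
  [ 0  0     0  0  1 ]

[[1, 0, -6/5, 0, 0], [0, 1, 2, 0, 0], [0, 0, 0, 1, 0], [0, 0, 0, 0, 1]]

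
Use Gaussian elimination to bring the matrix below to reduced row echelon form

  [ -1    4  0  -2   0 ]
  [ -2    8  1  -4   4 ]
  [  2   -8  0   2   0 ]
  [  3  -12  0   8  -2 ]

R1 ← -1·R1
  [  1   -4  0   2   0 ]
  [ -2    8  1  -4   4 ]
  [  2   -8  0   2   0 ]
  [  3  -12  0   8  -2 ]
R2 ← R2 + 2·R1
  [ 1   -4  0  2   0 ]
  [ 0    0  1  0   4 ]
  [ 2   -8  0  2   0 ]
  [ 3  -12  0  8  -2 ]
R3 ← R3 − 2·R1
  [ 1   -4  0   2   0 ]
  [ 0    0  1   0   4 ]
  [ 0    0  0  -2   0 ]
  [ 3  -12  0   8  -2 ]
R4 ← R4 − 3·R1
  [ 1  -4  0   2   0 ]
  [ 0   0  1   0   4 ]
  [ 0   0  0  -2   0 ]
  [ 0   0  0   2  -2 ]
R3 ← -1/2·R3
  [ 1  -4  0  2   0 ]
  [ 0   0  1  0   4 ]
  [ 0   0  0  1   0 ]
  [ 0   0  0  2  -2 ]
R4 ← R4 − 2·R3
  [ 1  -4  0  2   0 ]
  [ 0   0  1  0   4 ]
  [ 0   0  0  1   0 ]
  [ 0   0  0  0  -2 ]
R4 ← -1/2·R4
  [ 1  -4  0  2  0 ]
  [ 0   0  1  0  4 ]
  [ 0   0  0  1  0 ]
  [ 0   0  0  0  1 ]
R2 ← R2 − 4·R4
  [ 1  -4  0  2  0 ]
  [ 0   0  1  0  0 ]
  [ 0   0  0  1  0 ]
  [ 0   0  0  0  1 ]
R1 ← R1 − 2·R3
  [ 1  -4  0  0  0 ]
  [ 0   0  1  0  0 ]
  [ 0   0  0  1  0 ]
  [ 0   0  0  0  1 ]

[[1, -4, 0, 0, 0], [0, 0, 1, 0, 0], [0, 0, 0, 1, 0], [0, 0, 0, 0, 1]]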